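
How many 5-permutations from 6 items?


P(6,5) = 6!/1!
= 720/1
= 720

P(6,5) = 720


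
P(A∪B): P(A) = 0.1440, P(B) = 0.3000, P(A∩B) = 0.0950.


P(A∪B) = 0.1440 + 0.3000 - 0.0950
= 0.4440 - 0.0950
= 0.3490

P(A∪B) = 0.3490


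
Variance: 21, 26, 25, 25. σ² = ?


Mean = 24.2500
Squared deviations: 10.5625, 3.0625, 0.5625, 0.5625
Sum = 14.7500
Variance = 14.7500/4 = 3.6875

Variance = 3.6875


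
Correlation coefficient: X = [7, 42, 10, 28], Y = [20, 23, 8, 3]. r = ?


Mean X = 21.7500, Mean Y = 13.5000
SD X = 14.184058, SD Y = 8.261356
Cov = 23.875000
r = 23.875000/(14.184058*8.261356) = 0.2037

r = 0.2037


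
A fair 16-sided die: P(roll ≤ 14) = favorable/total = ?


Favorable outcomes (roll ≤ 14): 14
Total outcomes = 16
P = 14/16 = 0.8750

P = 0.8750


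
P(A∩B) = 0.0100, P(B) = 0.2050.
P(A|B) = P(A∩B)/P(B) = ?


P(A|B) = 0.0100/0.2050 = 0.0488

P(A|B) = 0.0488


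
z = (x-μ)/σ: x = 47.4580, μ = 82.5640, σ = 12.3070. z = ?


z = (47.4580 - 82.5640)/12.3070
= -35.1060/12.3070
= -2.8525

z = -2.8525


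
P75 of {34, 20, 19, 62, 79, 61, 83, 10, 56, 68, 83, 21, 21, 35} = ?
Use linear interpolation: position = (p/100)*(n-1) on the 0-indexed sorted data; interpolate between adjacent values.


Sorted: 10, 19, 20, 21, 21, 34, 35, 56, 61, 62, 68, 79, 83, 83
n = 14
Index = 75/100 * 13 = 9.7500
Lower = data[9] = 62, Upper = data[10] = 68
P75 = 62 + 0.7500*(6) = 66.5000

P75 = 66.5000


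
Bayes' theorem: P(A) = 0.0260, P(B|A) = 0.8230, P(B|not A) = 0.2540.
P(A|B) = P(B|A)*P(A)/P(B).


P(B) = P(B|A)*P(A) + P(B|A')*P(A')
= 0.8230*0.0260 + 0.2540*0.9740
= 0.021398 + 0.247396 = 0.268794
P(A|B) = 0.021398/0.268794 = 0.0796

P(A|B) = 0.0796


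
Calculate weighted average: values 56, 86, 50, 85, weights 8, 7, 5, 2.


Numerator = 56*8 + 86*7 + 50*5 + 85*2 = 1470
Denominator = 8 + 7 + 5 + 2 = 22
WM = 1470/22 = 66.8182

WM = 66.8182


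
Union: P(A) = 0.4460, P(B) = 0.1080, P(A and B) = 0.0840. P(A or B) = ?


P(A∪B) = 0.4460 + 0.1080 - 0.0840
= 0.5540 - 0.0840
= 0.4700

P(A∪B) = 0.4700


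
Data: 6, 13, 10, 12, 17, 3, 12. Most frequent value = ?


Frequencies: 3:1, 6:1, 10:1, 12:2, 13:1, 17:1
Max frequency = 2
Mode = 12

Mode = 12


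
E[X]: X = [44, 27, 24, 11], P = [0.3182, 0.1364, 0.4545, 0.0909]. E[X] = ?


E[X] = 44*0.3182 + 27*0.1364 + 24*0.4545 + 11*0.0909
= 14.0008 + 3.6828 + 10.9080 + 0.9999
= 29.5915

E[X] = 29.5915


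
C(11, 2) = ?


C(11,2) = 11!/(2! × 9!)
= 39916800/(2 × 362880)
= 55

C(11,2) = 55


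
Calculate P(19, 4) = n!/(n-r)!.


P(19,4) = 19!/15!
= 121645100408832000/1307674368000
= 93024

P(19,4) = 93024


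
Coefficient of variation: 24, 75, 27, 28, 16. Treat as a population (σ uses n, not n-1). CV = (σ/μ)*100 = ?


Mean = 34.0000
SD = 20.9284
CV = (20.9284/34.0000)*100 = 61.5543%

CV = 61.5543%


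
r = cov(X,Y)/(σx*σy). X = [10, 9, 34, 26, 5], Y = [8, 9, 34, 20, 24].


Mean X = 16.8000, Mean Y = 19.0000
SD X = 11.196428, SD Y = 9.715966
Cov = 72.200000
r = 72.200000/(11.196428*9.715966) = 0.6637

r = 0.6637


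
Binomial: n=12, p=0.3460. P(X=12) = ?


C(12,12) = 1
p^12 = 2.943833e-06
(1-p)^0 = 1.000000
P = 1 * 2.943833e-06 * 1.000000 = 2.9438e-06

P(X=12) = 2.9438e-06


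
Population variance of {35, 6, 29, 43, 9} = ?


Mean = 24.4000
Squared deviations: 112.3600, 338.5600, 21.1600, 345.9600, 237.1600
Sum = 1055.2000
Variance = 1055.2000/5 = 211.0400

Variance = 211.0400


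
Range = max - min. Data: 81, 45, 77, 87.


Max = 87, Min = 45
Range = 87 - 45 = 42

Range = 42


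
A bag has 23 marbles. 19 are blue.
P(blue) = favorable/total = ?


P = 19/23 = 0.8261

P = 0.8261


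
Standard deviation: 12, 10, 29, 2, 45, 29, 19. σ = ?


Mean = 20.8571
Variance = 181.5510
SD = sqrt(181.5510) = 13.4741

SD = 13.4741


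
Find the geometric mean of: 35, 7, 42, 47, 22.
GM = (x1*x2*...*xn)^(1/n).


Product = 35 × 7 × 42 × 47 × 22 = 10639860
GM = 10639860^(1/5) = 25.4324

GM = 25.4324


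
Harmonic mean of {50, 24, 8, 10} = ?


Sum of reciprocals = 1/50 + 1/24 + 1/8 + 1/10 = 0.286667
HM = 4/0.286667 = 13.9535

HM = 13.9535


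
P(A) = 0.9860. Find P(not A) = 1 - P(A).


P(not A) = 1 - 0.9860 = 0.0140

P(not A) = 0.0140


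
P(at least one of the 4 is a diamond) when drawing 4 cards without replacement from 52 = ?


P(at least one) = 1 - P(none)
P(none) = (39/52) × (38/51) × (37/50) × (36/49) = 0.303818
P(at least one) = 1 - 0.303818 = 0.6962

P = 0.6962


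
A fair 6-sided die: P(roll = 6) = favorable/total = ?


Favorable outcomes (roll = 6): 1
Total outcomes = 6
P = 1/6 = 0.1667

P = 0.1667


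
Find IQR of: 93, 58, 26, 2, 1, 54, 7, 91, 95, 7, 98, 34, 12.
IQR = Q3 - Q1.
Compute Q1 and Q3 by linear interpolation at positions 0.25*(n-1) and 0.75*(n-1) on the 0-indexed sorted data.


Sorted: 1, 2, 7, 7, 12, 26, 34, 54, 58, 91, 93, 95, 98
Q1 (25th %ile) = 7.0000
Q3 (75th %ile) = 91.0000
IQR = 91.0000 - 7.0000 = 84.0000

IQR = 84.0000


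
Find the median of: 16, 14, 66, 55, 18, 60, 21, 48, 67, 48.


Sorted: 14, 16, 18, 21, 48, 48, 55, 60, 66, 67
n = 10 (even)
Middle values: 48 and 48
Median = (48+48)/2 = 48.0000

Median = 48.0000


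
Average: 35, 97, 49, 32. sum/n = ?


Sum = 35 + 97 + 49 + 32 = 213
n = 4
Mean = 213/4 = 53.2500

Mean = 53.2500


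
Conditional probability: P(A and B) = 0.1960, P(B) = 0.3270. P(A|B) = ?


P(A|B) = 0.1960/0.3270 = 0.5994

P(A|B) = 0.5994


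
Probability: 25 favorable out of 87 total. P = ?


P = 25/87 = 0.2874

P = 0.2874


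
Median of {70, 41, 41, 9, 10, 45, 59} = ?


Sorted: 9, 10, 41, 41, 45, 59, 70
n = 7 (odd)
Middle value = 41

Median = 41


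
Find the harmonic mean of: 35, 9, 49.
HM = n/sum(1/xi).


Sum of reciprocals = 1/35 + 1/9 + 1/49 = 0.160091
HM = 3/0.160091 = 18.7394

HM = 18.7394


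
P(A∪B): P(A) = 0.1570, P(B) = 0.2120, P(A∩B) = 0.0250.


P(A∪B) = 0.1570 + 0.2120 - 0.0250
= 0.3690 - 0.0250
= 0.3440

P(A∪B) = 0.3440


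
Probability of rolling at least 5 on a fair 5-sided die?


Favorable outcomes (roll ≥ 5): 1
Total outcomes = 5
P = 1/5 = 0.2000

P = 0.2000


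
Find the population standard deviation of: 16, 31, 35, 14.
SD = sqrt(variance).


Mean = 24.0000
Variance = 83.5000
SD = sqrt(83.5000) = 9.1378

SD = 9.1378


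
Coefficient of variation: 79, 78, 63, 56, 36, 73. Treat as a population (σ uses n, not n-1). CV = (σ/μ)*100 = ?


Mean = 64.1667
SD = 15.0046
CV = (15.0046/64.1667)*100 = 23.3838%

CV = 23.3838%


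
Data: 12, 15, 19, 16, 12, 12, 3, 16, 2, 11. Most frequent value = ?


Frequencies: 2:1, 3:1, 11:1, 12:3, 15:1, 16:2, 19:1
Max frequency = 3
Mode = 12

Mode = 12


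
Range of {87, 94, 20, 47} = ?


Max = 94, Min = 20
Range = 94 - 20 = 74

Range = 74


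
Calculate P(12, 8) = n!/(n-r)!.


P(12,8) = 12!/4!
= 479001600/24
= 19958400

P(12,8) = 19958400


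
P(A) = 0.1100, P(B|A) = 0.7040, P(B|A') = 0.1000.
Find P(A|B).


P(B) = P(B|A)*P(A) + P(B|A')*P(A')
= 0.7040*0.1100 + 0.1000*0.8900
= 0.077440 + 0.089000 = 0.166440
P(A|B) = 0.077440/0.166440 = 0.4653

P(A|B) = 0.4653


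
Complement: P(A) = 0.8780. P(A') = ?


P(not A) = 1 - 0.8780 = 0.1220

P(not A) = 0.1220


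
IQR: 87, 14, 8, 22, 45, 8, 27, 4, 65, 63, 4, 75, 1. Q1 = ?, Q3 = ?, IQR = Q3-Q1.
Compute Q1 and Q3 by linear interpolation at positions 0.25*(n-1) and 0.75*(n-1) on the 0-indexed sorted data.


Sorted: 1, 4, 4, 8, 8, 14, 22, 27, 45, 63, 65, 75, 87
Q1 (25th %ile) = 8.0000
Q3 (75th %ile) = 63.0000
IQR = 63.0000 - 8.0000 = 55.0000

IQR = 55.0000


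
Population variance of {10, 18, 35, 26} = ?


Mean = 22.2500
Squared deviations: 150.0625, 18.0625, 162.5625, 14.0625
Sum = 344.7500
Variance = 344.7500/4 = 86.1875

Variance = 86.1875


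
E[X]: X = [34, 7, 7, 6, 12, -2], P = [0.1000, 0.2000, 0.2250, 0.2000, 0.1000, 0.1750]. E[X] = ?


E[X] = 34*0.1000 + 7*0.2000 + 7*0.2250 + 6*0.2000 + 12*0.1000 - 2*0.1750
= 3.4000 + 1.4000 + 1.5750 + 1.2000 + 1.2000 - 0.3500
= 8.4250

E[X] = 8.4250


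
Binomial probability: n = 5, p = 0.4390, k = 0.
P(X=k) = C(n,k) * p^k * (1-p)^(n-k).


C(5,0) = 1
p^0 = 1.000000
(1-p)^5 = 0.055567
P = 1 * 1.000000 * 0.055567 = 0.0556

P(X=0) = 0.0556


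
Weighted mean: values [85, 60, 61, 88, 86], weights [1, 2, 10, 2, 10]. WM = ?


Numerator = 85*1 + 60*2 + 61*10 + 88*2 + 86*10 = 1851
Denominator = 1 + 2 + 10 + 2 + 10 = 25
WM = 1851/25 = 74.0400

WM = 74.0400


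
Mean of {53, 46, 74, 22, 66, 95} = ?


Sum = 53 + 46 + 74 + 22 + 66 + 95 = 356
n = 6
Mean = 356/6 = 59.3333

Mean = 59.3333


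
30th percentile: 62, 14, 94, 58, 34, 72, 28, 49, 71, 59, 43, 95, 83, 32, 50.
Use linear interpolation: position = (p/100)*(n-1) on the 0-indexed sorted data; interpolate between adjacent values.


Sorted: 14, 28, 32, 34, 43, 49, 50, 58, 59, 62, 71, 72, 83, 94, 95
n = 15
Index = 30/100 * 14 = 4.2000
Lower = data[4] = 43, Upper = data[5] = 49
P30 = 43 + 0.2000*(6) = 44.2000

P30 = 44.2000


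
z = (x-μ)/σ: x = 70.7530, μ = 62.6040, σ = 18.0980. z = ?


z = (70.7530 - 62.6040)/18.0980
= 8.1490/18.0980
= 0.4503

z = 0.4503


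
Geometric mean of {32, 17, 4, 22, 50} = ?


Product = 32 × 17 × 4 × 22 × 50 = 2393600
GM = 2393600^(1/5) = 18.8717

GM = 18.8717


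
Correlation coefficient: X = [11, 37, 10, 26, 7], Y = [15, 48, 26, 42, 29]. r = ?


Mean X = 18.2000, Mean Y = 32.0000
SD X = 11.478676, SD Y = 11.747340
Cov = 116.800000
r = 116.800000/(11.478676*11.747340) = 0.8662

r = 0.8662


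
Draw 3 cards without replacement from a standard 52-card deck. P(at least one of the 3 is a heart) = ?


P(at least one) = 1 - P(none)
P(none) = (39/52) × (38/51) × (37/50) = 0.413529
P(at least one) = 1 - 0.413529 = 0.5865

P = 0.5865


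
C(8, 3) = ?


C(8,3) = 8!/(3! × 5!)
= 40320/(6 × 120)
= 56

C(8,3) = 56


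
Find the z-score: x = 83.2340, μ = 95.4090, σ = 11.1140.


z = (83.2340 - 95.4090)/11.1140
= -12.1750/11.1140
= -1.0955

z = -1.0955


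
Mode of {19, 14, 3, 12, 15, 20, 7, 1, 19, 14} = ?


Frequencies: 1:1, 3:1, 7:1, 12:1, 14:2, 15:1, 19:2, 20:1
Max frequency = 2
Mode = 14, 19

Mode = 14, 19


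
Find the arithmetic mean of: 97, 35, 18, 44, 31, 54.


Sum = 97 + 35 + 18 + 44 + 31 + 54 = 279
n = 6
Mean = 279/6 = 46.5000

Mean = 46.5000


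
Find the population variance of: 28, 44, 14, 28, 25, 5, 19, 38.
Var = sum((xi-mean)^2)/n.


Mean = 25.1250
Squared deviations: 8.2656, 356.2656, 123.7656, 8.2656, 0.0156, 405.0156, 37.5156, 165.7656
Sum = 1104.8750
Variance = 1104.8750/8 = 138.1094

Variance = 138.1094


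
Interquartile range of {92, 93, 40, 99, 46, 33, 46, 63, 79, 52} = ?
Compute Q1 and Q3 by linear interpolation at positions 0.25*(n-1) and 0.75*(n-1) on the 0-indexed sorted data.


Sorted: 33, 40, 46, 46, 52, 63, 79, 92, 93, 99
Q1 (25th %ile) = 46.0000
Q3 (75th %ile) = 88.7500
IQR = 88.7500 - 46.0000 = 42.7500

IQR = 42.7500


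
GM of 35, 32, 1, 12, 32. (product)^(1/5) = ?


Product = 35 × 32 × 1 × 12 × 32 = 430080
GM = 430080^(1/5) = 13.3878

GM = 13.3878


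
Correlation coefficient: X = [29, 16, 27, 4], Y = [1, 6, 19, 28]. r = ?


Mean X = 19.0000, Mean Y = 13.5000
SD X = 9.974969, SD Y = 10.641898
Cov = -69.000000
r = -69.000000/(9.974969*10.641898) = -0.6500

r = -0.6500


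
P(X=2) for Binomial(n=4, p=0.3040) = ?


C(4,2) = 6
p^2 = 0.092416
(1-p)^2 = 0.484416
P = 6 * 0.092416 * 0.484416 = 0.2686

P(X=2) = 0.2686


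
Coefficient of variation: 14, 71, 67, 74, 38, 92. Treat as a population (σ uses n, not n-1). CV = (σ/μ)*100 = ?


Mean = 59.3333
SD = 25.7790
CV = (25.7790/59.3333)*100 = 43.4477%

CV = 43.4477%


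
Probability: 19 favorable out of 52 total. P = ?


P = 19/52 = 0.3654

P = 0.3654


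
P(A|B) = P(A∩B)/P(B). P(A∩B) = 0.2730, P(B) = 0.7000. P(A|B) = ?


P(A|B) = 0.2730/0.7000 = 0.3900

P(A|B) = 0.3900


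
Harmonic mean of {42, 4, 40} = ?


Sum of reciprocals = 1/42 + 1/4 + 1/40 = 0.298810
HM = 3/0.298810 = 10.0398

HM = 10.0398


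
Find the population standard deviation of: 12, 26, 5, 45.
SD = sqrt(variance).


Mean = 22.0000
Variance = 233.5000
SD = sqrt(233.5000) = 15.2807

SD = 15.2807


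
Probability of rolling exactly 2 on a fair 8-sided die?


Favorable outcomes (roll = 2): 1
Total outcomes = 8
P = 1/8 = 0.1250

P = 0.1250


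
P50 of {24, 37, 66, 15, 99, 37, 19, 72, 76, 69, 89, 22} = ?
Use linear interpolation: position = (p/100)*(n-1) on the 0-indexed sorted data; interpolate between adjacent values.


Sorted: 15, 19, 22, 24, 37, 37, 66, 69, 72, 76, 89, 99
n = 12
Index = 50/100 * 11 = 5.5000
Lower = data[5] = 37, Upper = data[6] = 66
P50 = 37 + 0.5000*(29) = 51.5000

P50 = 51.5000


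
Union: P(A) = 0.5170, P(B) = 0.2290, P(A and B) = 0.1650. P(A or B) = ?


P(A∪B) = 0.5170 + 0.2290 - 0.1650
= 0.7460 - 0.1650
= 0.5810

P(A∪B) = 0.5810


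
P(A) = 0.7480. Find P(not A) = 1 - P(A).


P(not A) = 1 - 0.7480 = 0.2520

P(not A) = 0.2520


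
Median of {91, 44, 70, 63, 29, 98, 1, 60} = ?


Sorted: 1, 29, 44, 60, 63, 70, 91, 98
n = 8 (even)
Middle values: 60 and 63
Median = (60+63)/2 = 61.5000

Median = 61.5000


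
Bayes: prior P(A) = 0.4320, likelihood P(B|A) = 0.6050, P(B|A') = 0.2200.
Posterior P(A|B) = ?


P(B) = P(B|A)*P(A) + P(B|A')*P(A')
= 0.6050*0.4320 + 0.2200*0.5680
= 0.261360 + 0.124960 = 0.386320
P(A|B) = 0.261360/0.386320 = 0.6765

P(A|B) = 0.6765


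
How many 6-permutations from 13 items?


P(13,6) = 13!/7!
= 6227020800/5040
= 1235520

P(13,6) = 1235520


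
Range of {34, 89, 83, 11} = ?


Max = 89, Min = 11
Range = 89 - 11 = 78

Range = 78


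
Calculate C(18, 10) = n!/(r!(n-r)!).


C(18,10) = 18!/(10! × 8!)
= 6402373705728000/(3628800 × 40320)
= 43758

C(18,10) = 43758


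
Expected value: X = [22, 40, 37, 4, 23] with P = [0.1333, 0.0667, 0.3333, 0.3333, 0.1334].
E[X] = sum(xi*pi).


E[X] = 22*0.1333 + 40*0.0667 + 37*0.3333 + 4*0.3333 + 23*0.1334
= 2.9326 + 2.6680 + 12.3321 + 1.3332 + 3.0682
= 22.3341

E[X] = 22.3341


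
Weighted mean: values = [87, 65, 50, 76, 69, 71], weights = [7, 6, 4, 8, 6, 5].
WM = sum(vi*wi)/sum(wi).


Numerator = 87*7 + 65*6 + 50*4 + 76*8 + 69*6 + 71*5 = 2576
Denominator = 7 + 6 + 4 + 8 + 6 + 5 = 36
WM = 2576/36 = 71.5556

WM = 71.5556


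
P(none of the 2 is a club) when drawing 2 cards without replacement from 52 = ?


P(no clubs) = (39/52) × (38/51)
= 0.5588

P = 0.5588


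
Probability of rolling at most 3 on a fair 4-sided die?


Favorable outcomes (roll ≤ 3): 3
Total outcomes = 4
P = 3/4 = 0.7500

P = 0.7500


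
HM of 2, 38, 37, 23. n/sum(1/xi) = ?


Sum of reciprocals = 1/2 + 1/38 + 1/37 + 1/23 = 0.596821
HM = 4/0.596821 = 6.7022

HM = 6.7022


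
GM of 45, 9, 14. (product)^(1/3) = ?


Product = 45 × 9 × 14 = 5670
GM = 5670^(1/3) = 17.8318

GM = 17.8318


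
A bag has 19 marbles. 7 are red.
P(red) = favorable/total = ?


P = 7/19 = 0.3684

P = 0.3684


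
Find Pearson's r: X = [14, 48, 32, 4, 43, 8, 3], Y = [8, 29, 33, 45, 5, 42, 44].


Mean X = 21.7143, Mean Y = 29.4286
SD X = 17.572009, SD Y = 15.499835
Cov = -150.020408
r = -150.020408/(17.572009*15.499835) = -0.5508

r = -0.5508


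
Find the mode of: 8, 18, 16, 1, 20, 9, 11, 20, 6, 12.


Frequencies: 1:1, 6:1, 8:1, 9:1, 11:1, 12:1, 16:1, 18:1, 20:2
Max frequency = 2
Mode = 20

Mode = 20


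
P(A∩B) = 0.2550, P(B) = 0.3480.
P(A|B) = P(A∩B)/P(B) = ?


P(A|B) = 0.2550/0.3480 = 0.7328

P(A|B) = 0.7328


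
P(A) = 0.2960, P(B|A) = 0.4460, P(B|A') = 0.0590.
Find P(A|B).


P(B) = P(B|A)*P(A) + P(B|A')*P(A')
= 0.4460*0.2960 + 0.0590*0.7040
= 0.132016 + 0.041536 = 0.173552
P(A|B) = 0.132016/0.173552 = 0.7607

P(A|B) = 0.7607


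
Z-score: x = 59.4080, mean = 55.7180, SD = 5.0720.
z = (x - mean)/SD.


z = (59.4080 - 55.7180)/5.0720
= 3.6900/5.0720
= 0.7275

z = 0.7275


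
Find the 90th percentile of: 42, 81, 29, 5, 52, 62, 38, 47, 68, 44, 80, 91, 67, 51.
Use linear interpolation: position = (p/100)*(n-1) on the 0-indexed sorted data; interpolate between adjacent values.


Sorted: 5, 29, 38, 42, 44, 47, 51, 52, 62, 67, 68, 80, 81, 91
n = 14
Index = 90/100 * 13 = 11.7000
Lower = data[11] = 80, Upper = data[12] = 81
P90 = 80 + 0.7000*(1) = 80.7000

P90 = 80.7000


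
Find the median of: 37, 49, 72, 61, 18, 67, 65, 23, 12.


Sorted: 12, 18, 23, 37, 49, 61, 65, 67, 72
n = 9 (odd)
Middle value = 49

Median = 49


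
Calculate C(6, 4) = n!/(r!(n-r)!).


C(6,4) = 6!/(4! × 2!)
= 720/(24 × 2)
= 15

C(6,4) = 15


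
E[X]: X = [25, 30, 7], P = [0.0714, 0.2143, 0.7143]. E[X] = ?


E[X] = 25*0.0714 + 30*0.2143 + 7*0.7143
= 1.7850 + 6.4290 + 5.0001
= 13.2141

E[X] = 13.2141


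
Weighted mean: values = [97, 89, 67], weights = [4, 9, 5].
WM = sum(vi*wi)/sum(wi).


Numerator = 97*4 + 89*9 + 67*5 = 1524
Denominator = 4 + 9 + 5 = 18
WM = 1524/18 = 84.6667

WM = 84.6667


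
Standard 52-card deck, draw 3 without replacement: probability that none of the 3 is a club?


P(no clubs) = (39/52) × (38/51) × (37/50)
= 0.4135

P = 0.4135


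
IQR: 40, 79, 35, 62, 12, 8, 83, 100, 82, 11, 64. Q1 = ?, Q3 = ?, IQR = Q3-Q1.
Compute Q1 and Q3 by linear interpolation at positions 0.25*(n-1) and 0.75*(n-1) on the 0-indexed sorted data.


Sorted: 8, 11, 12, 35, 40, 62, 64, 79, 82, 83, 100
Q1 (25th %ile) = 23.5000
Q3 (75th %ile) = 80.5000
IQR = 80.5000 - 23.5000 = 57.0000

IQR = 57.0000


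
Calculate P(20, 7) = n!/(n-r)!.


P(20,7) = 20!/13!
= 2432902008176640000/6227020800
= 390700800

P(20,7) = 390700800


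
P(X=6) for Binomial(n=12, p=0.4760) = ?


C(12,6) = 924
p^6 = 0.011632
(1-p)^6 = 0.020701
P = 924 * 0.011632 * 0.020701 = 0.2225

P(X=6) = 0.2225


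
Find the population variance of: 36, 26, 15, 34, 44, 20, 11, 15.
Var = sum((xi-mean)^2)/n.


Mean = 25.1250
Squared deviations: 118.2656, 0.7656, 102.5156, 78.7656, 356.2656, 26.2656, 199.5156, 102.5156
Sum = 984.8750
Variance = 984.8750/8 = 123.1094

Variance = 123.1094


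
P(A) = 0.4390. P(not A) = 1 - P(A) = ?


P(not A) = 1 - 0.4390 = 0.5610

P(not A) = 0.5610


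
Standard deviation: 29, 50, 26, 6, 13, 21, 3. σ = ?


Mean = 21.1429
Variance = 220.4082
SD = sqrt(220.4082) = 14.8461

SD = 14.8461


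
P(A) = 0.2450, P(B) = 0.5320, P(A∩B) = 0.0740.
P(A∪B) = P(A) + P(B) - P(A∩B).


P(A∪B) = 0.2450 + 0.5320 - 0.0740
= 0.7770 - 0.0740
= 0.7030

P(A∪B) = 0.7030


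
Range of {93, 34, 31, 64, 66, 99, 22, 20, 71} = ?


Max = 99, Min = 20
Range = 99 - 20 = 79

Range = 79


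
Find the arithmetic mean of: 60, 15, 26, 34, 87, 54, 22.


Sum = 60 + 15 + 26 + 34 + 87 + 54 + 22 = 298
n = 7
Mean = 298/7 = 42.5714

Mean = 42.5714


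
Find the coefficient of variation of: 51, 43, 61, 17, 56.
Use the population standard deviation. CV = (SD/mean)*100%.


Mean = 45.6000
SD = 15.4868
CV = (15.4868/45.6000)*100 = 33.9622%

CV = 33.9622%


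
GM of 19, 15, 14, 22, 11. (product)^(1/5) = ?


Product = 19 × 15 × 14 × 22 × 11 = 965580
GM = 965580^(1/5) = 15.7383

GM = 15.7383


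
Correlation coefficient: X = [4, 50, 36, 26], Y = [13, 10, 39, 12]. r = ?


Mean X = 29.0000, Mean Y = 18.5000
SD X = 16.763055, SD Y = 11.884864
Cov = 30.500000
r = 30.500000/(16.763055*11.884864) = 0.1531

r = 0.1531


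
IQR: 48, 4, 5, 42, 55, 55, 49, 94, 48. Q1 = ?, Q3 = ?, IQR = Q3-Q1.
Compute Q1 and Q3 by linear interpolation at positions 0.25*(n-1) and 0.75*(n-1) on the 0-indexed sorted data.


Sorted: 4, 5, 42, 48, 48, 49, 55, 55, 94
Q1 (25th %ile) = 42.0000
Q3 (75th %ile) = 55.0000
IQR = 55.0000 - 42.0000 = 13.0000

IQR = 13.0000


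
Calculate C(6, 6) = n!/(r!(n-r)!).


C(6,6) = 6!/(6! × 0!)
= 720/(720 × 1)
= 1

C(6,6) = 1


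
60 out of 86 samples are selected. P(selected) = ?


P = 60/86 = 0.6977

P = 0.6977


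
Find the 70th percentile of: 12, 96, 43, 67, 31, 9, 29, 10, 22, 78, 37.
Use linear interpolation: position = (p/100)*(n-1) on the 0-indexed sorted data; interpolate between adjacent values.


Sorted: 9, 10, 12, 22, 29, 31, 37, 43, 67, 78, 96
n = 11
Index = 70/100 * 10 = 7.0000
Lower = data[7] = 43, Upper = data[8] = 67
P70 = 43 + 0*(24) = 43.0000

P70 = 43.0000


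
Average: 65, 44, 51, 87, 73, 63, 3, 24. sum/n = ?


Sum = 65 + 44 + 51 + 87 + 73 + 63 + 3 + 24 = 410
n = 8
Mean = 410/8 = 51.2500

Mean = 51.2500


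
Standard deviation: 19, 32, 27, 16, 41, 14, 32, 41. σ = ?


Mean = 27.7500
Variance = 98.9375
SD = sqrt(98.9375) = 9.9467

SD = 9.9467


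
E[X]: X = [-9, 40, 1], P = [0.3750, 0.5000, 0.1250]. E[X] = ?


E[X] = -9*0.3750 + 40*0.5000 + 1*0.1250
= -3.3750 + 20.0000 + 0.1250
= 16.7500

E[X] = 16.7500


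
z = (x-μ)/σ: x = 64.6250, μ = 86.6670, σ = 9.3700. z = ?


z = (64.6250 - 86.6670)/9.3700
= -22.0420/9.3700
= -2.3524

z = -2.3524


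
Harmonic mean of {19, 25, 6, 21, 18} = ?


Sum of reciprocals = 1/19 + 1/25 + 1/6 + 1/21 + 1/18 = 0.362473
HM = 5/0.362473 = 13.7941

HM = 13.7941


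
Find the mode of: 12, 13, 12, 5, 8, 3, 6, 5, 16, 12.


Frequencies: 3:1, 5:2, 6:1, 8:1, 12:3, 13:1, 16:1
Max frequency = 3
Mode = 12

Mode = 12


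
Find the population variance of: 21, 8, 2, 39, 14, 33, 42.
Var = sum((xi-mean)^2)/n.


Mean = 22.7143
Squared deviations: 2.9388, 216.5102, 429.0816, 265.2245, 75.9388, 105.7959, 371.9388
Sum = 1467.4286
Variance = 1467.4286/7 = 209.6327

Variance = 209.6327


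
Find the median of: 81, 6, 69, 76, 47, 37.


Sorted: 6, 37, 47, 69, 76, 81
n = 6 (even)
Middle values: 47 and 69
Median = (47+69)/2 = 58.0000

Median = 58.0000


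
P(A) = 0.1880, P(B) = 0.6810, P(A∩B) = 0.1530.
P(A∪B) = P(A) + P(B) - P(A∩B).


P(A∪B) = 0.1880 + 0.6810 - 0.1530
= 0.8690 - 0.1530
= 0.7160

P(A∪B) = 0.7160


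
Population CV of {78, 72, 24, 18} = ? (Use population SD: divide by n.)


Mean = 48.0000
SD = 27.1662
CV = (27.1662/48.0000)*100 = 56.5962%

CV = 56.5962%


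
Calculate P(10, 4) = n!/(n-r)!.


P(10,4) = 10!/6!
= 3628800/720
= 5040

P(10,4) = 5040


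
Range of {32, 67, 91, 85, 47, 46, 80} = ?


Max = 91, Min = 32
Range = 91 - 32 = 59

Range = 59


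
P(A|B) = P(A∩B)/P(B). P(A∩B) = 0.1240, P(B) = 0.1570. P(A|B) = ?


P(A|B) = 0.1240/0.1570 = 0.7898

P(A|B) = 0.7898


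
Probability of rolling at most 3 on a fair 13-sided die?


Favorable outcomes (roll ≤ 3): 3
Total outcomes = 13
P = 3/13 = 0.2308

P = 0.2308


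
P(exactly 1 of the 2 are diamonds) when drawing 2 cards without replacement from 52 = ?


Hypergeometric: P(X=1) = C(13,1)·C(39,1) / C(52,2)
= 13 × 39 / 1326
= 507/1326 = 0.3824

P = 0.3824


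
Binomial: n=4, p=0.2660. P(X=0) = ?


C(4,0) = 1
p^0 = 1.000000
(1-p)^4 = 0.290258
P = 1 * 1.000000 * 0.290258 = 0.2903

P(X=0) = 0.2903


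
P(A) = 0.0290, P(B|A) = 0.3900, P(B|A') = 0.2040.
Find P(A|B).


P(B) = P(B|A)*P(A) + P(B|A')*P(A')
= 0.3900*0.0290 + 0.2040*0.9710
= 0.011310 + 0.198084 = 0.209394
P(A|B) = 0.011310/0.209394 = 0.0540

P(A|B) = 0.0540


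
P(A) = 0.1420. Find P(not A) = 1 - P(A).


P(not A) = 1 - 0.1420 = 0.8580

P(not A) = 0.8580


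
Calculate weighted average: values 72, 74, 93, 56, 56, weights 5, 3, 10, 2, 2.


Numerator = 72*5 + 74*3 + 93*10 + 56*2 + 56*2 = 1736
Denominator = 5 + 3 + 10 + 2 + 2 = 22
WM = 1736/22 = 78.9091

WM = 78.9091


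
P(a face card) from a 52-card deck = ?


12 face cards in 52 cards
P = 12/52 = 0.2308

P = 0.2308


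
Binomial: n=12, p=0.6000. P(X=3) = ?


C(12,3) = 220
p^3 = 0.216000
(1-p)^9 = 0.000262
P = 220 * 0.216000 * 0.000262 = 0.0125

P(X=3) = 0.0125


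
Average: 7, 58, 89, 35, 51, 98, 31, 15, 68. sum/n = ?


Sum = 7 + 58 + 89 + 35 + 51 + 98 + 31 + 15 + 68 = 452
n = 9
Mean = 452/9 = 50.2222

Mean = 50.2222


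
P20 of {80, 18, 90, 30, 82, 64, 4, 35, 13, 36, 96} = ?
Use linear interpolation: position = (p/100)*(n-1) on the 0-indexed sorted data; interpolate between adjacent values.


Sorted: 4, 13, 18, 30, 35, 36, 64, 80, 82, 90, 96
n = 11
Index = 20/100 * 10 = 2.0000
Lower = data[2] = 18, Upper = data[3] = 30
P20 = 18 + 0*(12) = 18.0000

P20 = 18.0000


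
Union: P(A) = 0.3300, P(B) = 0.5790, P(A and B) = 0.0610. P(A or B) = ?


P(A∪B) = 0.3300 + 0.5790 - 0.0610
= 0.9090 - 0.0610
= 0.8480

P(A∪B) = 0.8480


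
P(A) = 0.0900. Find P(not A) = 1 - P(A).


P(not A) = 1 - 0.0900 = 0.9100

P(not A) = 0.9100


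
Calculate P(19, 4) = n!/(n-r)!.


P(19,4) = 19!/15!
= 121645100408832000/1307674368000
= 93024

P(19,4) = 93024


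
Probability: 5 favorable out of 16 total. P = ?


P = 5/16 = 0.3125

P = 0.3125


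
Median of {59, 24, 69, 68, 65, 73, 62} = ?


Sorted: 24, 59, 62, 65, 68, 69, 73
n = 7 (odd)
Middle value = 65

Median = 65


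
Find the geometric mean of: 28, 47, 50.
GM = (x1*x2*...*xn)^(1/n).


Product = 28 × 47 × 50 = 65800
GM = 65800^(1/3) = 40.3715

GM = 40.3715


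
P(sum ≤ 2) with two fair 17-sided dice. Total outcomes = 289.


Total outcomes = 17×17 = 289
Favorable (sum ≤ 2): 1
P = 1/289 = 0.0035

P = 0.0035


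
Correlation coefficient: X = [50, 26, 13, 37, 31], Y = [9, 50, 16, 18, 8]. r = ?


Mean X = 31.4000, Mean Y = 20.2000
SD X = 12.208194, SD Y = 15.393505
Cov = -59.880000
r = -59.880000/(12.208194*15.393505) = -0.3186

r = -0.3186


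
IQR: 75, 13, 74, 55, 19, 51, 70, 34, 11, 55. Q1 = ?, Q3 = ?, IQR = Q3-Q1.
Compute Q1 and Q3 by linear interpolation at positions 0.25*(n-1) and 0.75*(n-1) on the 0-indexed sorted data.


Sorted: 11, 13, 19, 34, 51, 55, 55, 70, 74, 75
Q1 (25th %ile) = 22.7500
Q3 (75th %ile) = 66.2500
IQR = 66.2500 - 22.7500 = 43.5000

IQR = 43.5000


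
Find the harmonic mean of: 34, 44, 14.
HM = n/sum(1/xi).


Sum of reciprocals = 1/34 + 1/44 + 1/14 = 0.123568
HM = 3/0.123568 = 24.2782

HM = 24.2782


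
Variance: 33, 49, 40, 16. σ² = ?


Mean = 34.5000
Squared deviations: 2.2500, 210.2500, 30.2500, 342.2500
Sum = 585.0000
Variance = 585.0000/4 = 146.2500

Variance = 146.2500


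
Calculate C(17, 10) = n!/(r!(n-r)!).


C(17,10) = 17!/(10! × 7!)
= 355687428096000/(3628800 × 5040)
= 19448

C(17,10) = 19448


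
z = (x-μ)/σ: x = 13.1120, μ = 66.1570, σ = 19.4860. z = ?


z = (13.1120 - 66.1570)/19.4860
= -53.0450/19.4860
= -2.7222

z = -2.7222


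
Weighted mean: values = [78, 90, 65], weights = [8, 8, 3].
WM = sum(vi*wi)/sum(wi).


Numerator = 78*8 + 90*8 + 65*3 = 1539
Denominator = 8 + 8 + 3 = 19
WM = 1539/19 = 81.0000

WM = 81.0000


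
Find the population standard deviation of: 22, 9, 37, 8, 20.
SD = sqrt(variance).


Mean = 19.2000
Variance = 110.9600
SD = sqrt(110.9600) = 10.5338

SD = 10.5338


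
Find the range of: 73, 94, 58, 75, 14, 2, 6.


Max = 94, Min = 2
Range = 94 - 2 = 92

Range = 92


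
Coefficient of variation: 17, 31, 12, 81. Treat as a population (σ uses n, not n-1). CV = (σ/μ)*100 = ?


Mean = 35.2500
SD = 27.3164
CV = (27.3164/35.2500)*100 = 77.4934%

CV = 77.4934%


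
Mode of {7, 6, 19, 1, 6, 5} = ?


Frequencies: 1:1, 5:1, 6:2, 7:1, 19:1
Max frequency = 2
Mode = 6

Mode = 6


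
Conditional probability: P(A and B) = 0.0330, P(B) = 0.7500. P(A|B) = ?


P(A|B) = 0.0330/0.7500 = 0.0440

P(A|B) = 0.0440


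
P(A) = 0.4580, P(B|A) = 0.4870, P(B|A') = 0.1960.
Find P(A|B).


P(B) = P(B|A)*P(A) + P(B|A')*P(A')
= 0.4870*0.4580 + 0.1960*0.5420
= 0.223046 + 0.106232 = 0.329278
P(A|B) = 0.223046/0.329278 = 0.6774

P(A|B) = 0.6774


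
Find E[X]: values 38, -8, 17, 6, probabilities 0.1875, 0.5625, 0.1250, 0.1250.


E[X] = 38*0.1875 - 8*0.5625 + 17*0.1250 + 6*0.1250
= 7.1250 - 4.5000 + 2.1250 + 0.7500
= 5.5000

E[X] = 5.5000


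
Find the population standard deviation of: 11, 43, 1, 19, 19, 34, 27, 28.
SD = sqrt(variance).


Mean = 22.7500
Variance = 152.6875
SD = sqrt(152.6875) = 12.3567

SD = 12.3567


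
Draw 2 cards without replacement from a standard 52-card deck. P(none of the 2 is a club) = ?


P(no clubs) = (39/52) × (38/51)
= 0.5588

P = 0.5588


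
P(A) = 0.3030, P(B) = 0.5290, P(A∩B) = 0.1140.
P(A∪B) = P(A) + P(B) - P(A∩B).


P(A∪B) = 0.3030 + 0.5290 - 0.1140
= 0.8320 - 0.1140
= 0.7180

P(A∪B) = 0.7180


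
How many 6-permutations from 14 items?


P(14,6) = 14!/8!
= 87178291200/40320
= 2162160

P(14,6) = 2162160


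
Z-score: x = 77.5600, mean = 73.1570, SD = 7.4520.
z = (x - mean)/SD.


z = (77.5600 - 73.1570)/7.4520
= 4.4030/7.4520
= 0.5908

z = 0.5908


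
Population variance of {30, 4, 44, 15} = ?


Mean = 23.2500
Squared deviations: 45.5625, 370.5625, 430.5625, 68.0625
Sum = 914.7500
Variance = 914.7500/4 = 228.6875

Variance = 228.6875


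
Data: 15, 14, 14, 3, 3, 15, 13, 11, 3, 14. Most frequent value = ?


Frequencies: 3:3, 11:1, 13:1, 14:3, 15:2
Max frequency = 3
Mode = 3, 14

Mode = 3, 14


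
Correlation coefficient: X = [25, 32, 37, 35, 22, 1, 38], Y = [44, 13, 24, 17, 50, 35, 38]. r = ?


Mean X = 27.1429, Mean Y = 31.5714
SD X = 12.040747, SD Y = 12.882515
Cov = -60.081633
r = -60.081633/(12.040747*12.882515) = -0.3873

r = -0.3873


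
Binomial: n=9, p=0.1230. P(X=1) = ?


C(9,1) = 9
p^1 = 0.123000
(1-p)^8 = 0.349943
P = 9 * 0.123000 * 0.349943 = 0.3874

P(X=1) = 0.3874


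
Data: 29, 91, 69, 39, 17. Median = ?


Sorted: 17, 29, 39, 69, 91
n = 5 (odd)
Middle value = 39

Median = 39


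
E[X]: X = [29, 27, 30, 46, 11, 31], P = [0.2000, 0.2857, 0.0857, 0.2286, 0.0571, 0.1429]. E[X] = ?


E[X] = 29*0.2000 + 27*0.2857 + 30*0.0857 + 46*0.2286 + 11*0.0571 + 31*0.1429
= 5.8000 + 7.7139 + 2.5710 + 10.5156 + 0.6281 + 4.4299
= 31.6585

E[X] = 31.6585


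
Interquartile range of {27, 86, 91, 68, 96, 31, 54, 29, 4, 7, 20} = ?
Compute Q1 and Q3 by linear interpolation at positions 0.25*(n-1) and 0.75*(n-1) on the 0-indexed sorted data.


Sorted: 4, 7, 20, 27, 29, 31, 54, 68, 86, 91, 96
Q1 (25th %ile) = 23.5000
Q3 (75th %ile) = 77.0000
IQR = 77.0000 - 23.5000 = 53.5000

IQR = 53.5000


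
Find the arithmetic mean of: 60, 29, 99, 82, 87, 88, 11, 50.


Sum = 60 + 29 + 99 + 82 + 87 + 88 + 11 + 50 = 506
n = 8
Mean = 506/8 = 63.2500

Mean = 63.2500


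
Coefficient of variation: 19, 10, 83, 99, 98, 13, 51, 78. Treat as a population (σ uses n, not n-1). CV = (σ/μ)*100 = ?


Mean = 56.3750
SD = 35.6789
CV = (35.6789/56.3750)*100 = 63.2885%

CV = 63.2885%


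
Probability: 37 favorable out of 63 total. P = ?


P = 37/63 = 0.5873

P = 0.5873


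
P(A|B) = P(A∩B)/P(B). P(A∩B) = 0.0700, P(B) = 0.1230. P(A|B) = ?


P(A|B) = 0.0700/0.1230 = 0.5691

P(A|B) = 0.5691


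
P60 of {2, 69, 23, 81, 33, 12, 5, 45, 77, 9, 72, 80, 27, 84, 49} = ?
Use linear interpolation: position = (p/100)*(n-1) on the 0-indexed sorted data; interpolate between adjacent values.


Sorted: 2, 5, 9, 12, 23, 27, 33, 45, 49, 69, 72, 77, 80, 81, 84
n = 15
Index = 60/100 * 14 = 8.4000
Lower = data[8] = 49, Upper = data[9] = 69
P60 = 49 + 0.4000*(20) = 57.0000

P60 = 57.0000


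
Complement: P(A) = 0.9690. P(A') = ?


P(not A) = 1 - 0.9690 = 0.0310

P(not A) = 0.0310


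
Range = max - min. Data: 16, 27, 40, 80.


Max = 80, Min = 16
Range = 80 - 16 = 64

Range = 64


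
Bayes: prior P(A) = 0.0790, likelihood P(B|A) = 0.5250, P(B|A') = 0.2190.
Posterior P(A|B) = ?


P(B) = P(B|A)*P(A) + P(B|A')*P(A')
= 0.5250*0.0790 + 0.2190*0.9210
= 0.041475 + 0.201699 = 0.243174
P(A|B) = 0.041475/0.243174 = 0.1706

P(A|B) = 0.1706


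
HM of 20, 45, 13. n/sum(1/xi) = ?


Sum of reciprocals = 1/20 + 1/45 + 1/13 = 0.149145
HM = 3/0.149145 = 20.1146

HM = 20.1146


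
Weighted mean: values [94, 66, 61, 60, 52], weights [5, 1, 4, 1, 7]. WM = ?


Numerator = 94*5 + 66*1 + 61*4 + 60*1 + 52*7 = 1204
Denominator = 5 + 1 + 4 + 1 + 7 = 18
WM = 1204/18 = 66.8889

WM = 66.8889


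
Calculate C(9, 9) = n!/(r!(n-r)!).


C(9,9) = 9!/(9! × 0!)
= 362880/(362880 × 1)
= 1

C(9,9) = 1


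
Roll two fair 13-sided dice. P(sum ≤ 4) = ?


Total outcomes = 13×13 = 169
Favorable (sum ≤ 4): 6
P = 6/169 = 0.0355

P = 0.0355


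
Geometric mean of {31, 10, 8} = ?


Product = 31 × 10 × 8 = 2480
GM = 2480^(1/3) = 13.5358

GM = 13.5358


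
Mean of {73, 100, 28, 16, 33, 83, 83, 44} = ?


Sum = 73 + 100 + 28 + 16 + 33 + 83 + 83 + 44 = 460
n = 8
Mean = 460/8 = 57.5000

Mean = 57.5000


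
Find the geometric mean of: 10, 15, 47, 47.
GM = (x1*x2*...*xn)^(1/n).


Product = 10 × 15 × 47 × 47 = 331350
GM = 331350^(1/4) = 23.9923

GM = 23.9923


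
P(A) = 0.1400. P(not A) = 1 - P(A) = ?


P(not A) = 1 - 0.1400 = 0.8600

P(not A) = 0.8600


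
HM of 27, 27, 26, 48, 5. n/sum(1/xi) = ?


Sum of reciprocals = 1/27 + 1/27 + 1/26 + 1/48 + 1/5 = 0.333369
HM = 5/0.333369 = 14.9984

HM = 14.9984


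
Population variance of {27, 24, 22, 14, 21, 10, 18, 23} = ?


Mean = 19.8750
Squared deviations: 50.7656, 17.0156, 4.5156, 34.5156, 1.2656, 97.5156, 3.5156, 9.7656
Sum = 218.8750
Variance = 218.8750/8 = 27.3594

Variance = 27.3594


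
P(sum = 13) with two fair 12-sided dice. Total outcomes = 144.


Total outcomes = 12×12 = 144
Favorable (sum = 13): 12
P = 12/144 = 0.0833

P = 0.0833


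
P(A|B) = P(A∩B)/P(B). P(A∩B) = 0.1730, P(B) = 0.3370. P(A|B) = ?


P(A|B) = 0.1730/0.3370 = 0.5134

P(A|B) = 0.5134


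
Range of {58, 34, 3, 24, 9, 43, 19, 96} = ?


Max = 96, Min = 3
Range = 96 - 3 = 93

Range = 93


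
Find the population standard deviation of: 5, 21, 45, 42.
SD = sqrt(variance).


Mean = 28.2500
Variance = 265.6875
SD = sqrt(265.6875) = 16.2999

SD = 16.2999


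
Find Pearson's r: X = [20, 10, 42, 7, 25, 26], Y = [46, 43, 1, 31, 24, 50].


Mean X = 21.6667, Mean Y = 32.5000
SD X = 11.527744, SD Y = 16.660832
Cov = -119.333333
r = -119.333333/(11.527744*16.660832) = -0.6213

r = -0.6213


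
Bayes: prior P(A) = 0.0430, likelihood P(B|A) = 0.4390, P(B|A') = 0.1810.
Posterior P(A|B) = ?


P(B) = P(B|A)*P(A) + P(B|A')*P(A')
= 0.4390*0.0430 + 0.1810*0.9570
= 0.018877 + 0.173217 = 0.192094
P(A|B) = 0.018877/0.192094 = 0.0983

P(A|B) = 0.0983


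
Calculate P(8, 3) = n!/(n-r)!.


P(8,3) = 8!/5!
= 40320/120
= 336

P(8,3) = 336


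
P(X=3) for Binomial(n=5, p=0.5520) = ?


C(5,3) = 10
p^3 = 0.168197
(1-p)^2 = 0.200704
P = 10 * 0.168197 * 0.200704 = 0.3376

P(X=3) = 0.3376


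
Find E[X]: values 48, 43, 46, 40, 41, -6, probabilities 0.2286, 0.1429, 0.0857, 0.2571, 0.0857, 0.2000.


E[X] = 48*0.2286 + 43*0.1429 + 46*0.0857 + 40*0.2571 + 41*0.0857 - 6*0.2000
= 10.9728 + 6.1447 + 3.9422 + 10.2840 + 3.5137 - 1.2000
= 33.6574

E[X] = 33.6574


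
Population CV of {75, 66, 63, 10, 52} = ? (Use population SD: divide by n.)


Mean = 53.2000
SD = 22.8158
CV = (22.8158/53.2000)*100 = 42.8868%

CV = 42.8868%


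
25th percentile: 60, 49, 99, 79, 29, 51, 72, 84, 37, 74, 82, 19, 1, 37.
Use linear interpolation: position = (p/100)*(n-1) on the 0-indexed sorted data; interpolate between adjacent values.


Sorted: 1, 19, 29, 37, 37, 49, 51, 60, 72, 74, 79, 82, 84, 99
n = 14
Index = 25/100 * 13 = 3.2500
Lower = data[3] = 37, Upper = data[4] = 37
P25 = 37 + 0.2500*(0) = 37.0000

P25 = 37.0000


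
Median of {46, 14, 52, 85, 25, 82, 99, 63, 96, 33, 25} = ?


Sorted: 14, 25, 25, 33, 46, 52, 63, 82, 85, 96, 99
n = 11 (odd)
Middle value = 52

Median = 52


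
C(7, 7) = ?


C(7,7) = 7!/(7! × 0!)
= 5040/(5040 × 1)
= 1

C(7,7) = 1


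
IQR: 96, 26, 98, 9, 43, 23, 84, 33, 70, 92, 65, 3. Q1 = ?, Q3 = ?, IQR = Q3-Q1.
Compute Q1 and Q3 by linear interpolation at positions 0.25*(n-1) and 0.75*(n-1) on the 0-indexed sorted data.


Sorted: 3, 9, 23, 26, 33, 43, 65, 70, 84, 92, 96, 98
Q1 (25th %ile) = 25.2500
Q3 (75th %ile) = 86.0000
IQR = 86.0000 - 25.2500 = 60.7500

IQR = 60.7500


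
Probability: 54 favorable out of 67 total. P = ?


P = 54/67 = 0.8060

P = 0.8060


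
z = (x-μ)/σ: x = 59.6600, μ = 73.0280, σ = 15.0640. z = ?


z = (59.6600 - 73.0280)/15.0640
= -13.3680/15.0640
= -0.8874

z = -0.8874


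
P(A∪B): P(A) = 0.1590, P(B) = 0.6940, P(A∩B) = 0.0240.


P(A∪B) = 0.1590 + 0.6940 - 0.0240
= 0.8530 - 0.0240
= 0.8290

P(A∪B) = 0.8290


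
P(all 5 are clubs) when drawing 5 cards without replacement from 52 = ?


P(all clubs) = (13/52) × (12/51) × (11/50) × (10/49) × (9/48)
= 0.0005

P = 0.0005


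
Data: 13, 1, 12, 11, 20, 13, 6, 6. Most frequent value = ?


Frequencies: 1:1, 6:2, 11:1, 12:1, 13:2, 20:1
Max frequency = 2
Mode = 6, 13

Mode = 6, 13


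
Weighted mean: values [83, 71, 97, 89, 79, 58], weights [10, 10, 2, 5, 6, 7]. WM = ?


Numerator = 83*10 + 71*10 + 97*2 + 89*5 + 79*6 + 58*7 = 3059
Denominator = 10 + 10 + 2 + 5 + 6 + 7 = 40
WM = 3059/40 = 76.4750

WM = 76.4750


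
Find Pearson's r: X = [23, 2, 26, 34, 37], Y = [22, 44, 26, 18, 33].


Mean X = 24.4000, Mean Y = 28.6000
SD X = 12.306096, SD Y = 9.156419
Cov = -77.240000
r = -77.240000/(12.306096*9.156419) = -0.6855

r = -0.6855


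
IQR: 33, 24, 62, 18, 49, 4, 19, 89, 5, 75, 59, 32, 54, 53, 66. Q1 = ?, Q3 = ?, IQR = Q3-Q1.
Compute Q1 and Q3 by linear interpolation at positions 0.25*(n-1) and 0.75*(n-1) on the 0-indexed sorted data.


Sorted: 4, 5, 18, 19, 24, 32, 33, 49, 53, 54, 59, 62, 66, 75, 89
Q1 (25th %ile) = 21.5000
Q3 (75th %ile) = 60.5000
IQR = 60.5000 - 21.5000 = 39.0000

IQR = 39.0000


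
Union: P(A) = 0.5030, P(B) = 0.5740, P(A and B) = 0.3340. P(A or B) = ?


P(A∪B) = 0.5030 + 0.5740 - 0.3340
= 1.0770 - 0.3340
= 0.7430

P(A∪B) = 0.7430


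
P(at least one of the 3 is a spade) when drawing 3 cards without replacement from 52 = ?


P(at least one) = 1 - P(none)
P(none) = (39/52) × (38/51) × (37/50) = 0.413529
P(at least one) = 1 - 0.413529 = 0.5865

P = 0.5865


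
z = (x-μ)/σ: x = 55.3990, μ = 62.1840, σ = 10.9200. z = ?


z = (55.3990 - 62.1840)/10.9200
= -6.7850/10.9200
= -0.6213

z = -0.6213


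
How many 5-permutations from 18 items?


P(18,5) = 18!/13!
= 6402373705728000/6227020800
= 1028160

P(18,5) = 1028160


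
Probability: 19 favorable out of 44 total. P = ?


P = 19/44 = 0.4318

P = 0.4318


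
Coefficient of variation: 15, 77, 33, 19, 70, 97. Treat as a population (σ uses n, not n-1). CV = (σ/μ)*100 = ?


Mean = 51.8333
SD = 31.0720
CV = (31.0720/51.8333)*100 = 59.9461%

CV = 59.9461%


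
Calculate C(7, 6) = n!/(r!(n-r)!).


C(7,6) = 7!/(6! × 1!)
= 5040/(720 × 1)
= 7

C(7,6) = 7


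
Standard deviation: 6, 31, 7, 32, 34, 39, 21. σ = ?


Mean = 24.2857
Variance = 151.3469
SD = sqrt(151.3469) = 12.3023

SD = 12.3023


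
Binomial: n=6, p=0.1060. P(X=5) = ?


C(6,5) = 6
p^5 = 1.338226e-05
(1-p)^1 = 0.894000
P = 6 * 1.338226e-05 * 0.894000 = 7.1782e-05

P(X=5) = 7.1782e-05


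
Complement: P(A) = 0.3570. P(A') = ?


P(not A) = 1 - 0.3570 = 0.6430

P(not A) = 0.6430


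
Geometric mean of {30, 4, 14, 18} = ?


Product = 30 × 4 × 14 × 18 = 30240
GM = 30240^(1/4) = 13.1870

GM = 13.1870


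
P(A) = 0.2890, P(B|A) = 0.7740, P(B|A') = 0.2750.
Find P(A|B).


P(B) = P(B|A)*P(A) + P(B|A')*P(A')
= 0.7740*0.2890 + 0.2750*0.7110
= 0.223686 + 0.195525 = 0.419211
P(A|B) = 0.223686/0.419211 = 0.5336

P(A|B) = 0.5336


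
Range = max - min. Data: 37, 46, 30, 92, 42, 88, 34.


Max = 92, Min = 30
Range = 92 - 30 = 62

Range = 62


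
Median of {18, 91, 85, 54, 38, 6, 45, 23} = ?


Sorted: 6, 18, 23, 38, 45, 54, 85, 91
n = 8 (even)
Middle values: 38 and 45
Median = (38+45)/2 = 41.5000

Median = 41.5000
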